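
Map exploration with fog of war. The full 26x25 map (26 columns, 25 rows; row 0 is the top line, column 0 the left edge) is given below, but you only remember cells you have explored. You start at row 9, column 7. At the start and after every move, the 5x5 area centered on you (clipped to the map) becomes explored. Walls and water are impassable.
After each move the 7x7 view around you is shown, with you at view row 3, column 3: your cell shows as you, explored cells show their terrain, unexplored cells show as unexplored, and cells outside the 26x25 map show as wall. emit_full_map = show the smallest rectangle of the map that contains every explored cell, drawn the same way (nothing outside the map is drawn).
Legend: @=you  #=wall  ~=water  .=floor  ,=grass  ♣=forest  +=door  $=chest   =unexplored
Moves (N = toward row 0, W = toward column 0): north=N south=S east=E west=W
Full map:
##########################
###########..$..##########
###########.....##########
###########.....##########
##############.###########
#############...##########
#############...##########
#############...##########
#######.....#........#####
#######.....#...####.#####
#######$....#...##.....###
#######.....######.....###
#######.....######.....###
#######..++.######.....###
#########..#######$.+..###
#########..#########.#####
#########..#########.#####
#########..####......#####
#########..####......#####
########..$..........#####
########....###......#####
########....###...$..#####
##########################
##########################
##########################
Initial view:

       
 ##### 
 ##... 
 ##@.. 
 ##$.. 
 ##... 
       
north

       
 ##### 
 ##### 
 ##@.. 
 ##... 
 ##$.. 
 ##... 

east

       
###### 
###### 
##.@.. 
##.... 
##$... 
##...  

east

       
###### 
###### 
#..@.. 
#..... 
#$.... 
#...   

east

       
###### 
###### 
...@.# 
.....# 
$....# 
...    

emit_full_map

########
########
##...@.#
##.....#
##$....#
##...   

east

       
#####. 
#####. 
...@#. 
....#. 
....#. 
..     

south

#####. 
#####. 
....#. 
...@#. 
....#. 
....## 
       

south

#####. 
....#. 
....#. 
...@#. 
....## 
 ...## 
       

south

....#. 
....#. 
....#. 
...@## 
 ...## 
 ++.## 
       

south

....#. 
....#. 
....## 
 ..@## 
 ++.## 
 ..### 
       

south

....#. 
....## 
 ...## 
 ++@## 
 ..### 
 ..### 
       

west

$....#.
.....##
 ....##
 .+@.##
 #..###
 #..###
       

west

#$....#
#.....#
 .....#
 ..@+.#
 ##..##
 ##..##
       

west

##$....
##.....
 #.....
 #.@++.
 ###..#
 ###..#
       

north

##.....
##$....
##.....
 #.@...
 #..++.
 ###..#
 ###..#

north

##.....
##.....
##$....
##.@...
 #.....
 #..++.
 ###..#

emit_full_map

########.
########.
##.....#.
##.....#.
##$....#.
##.@...##
 #.....##
 #..++.##
 ###..###
 ###..###

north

#######
##.....
##.....
##$@...
##.....
 #.....
 #..++.

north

#######
#######
##.....
##.@...
##$....
##.....
 #.....

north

       
#######
#######
##.@...
##.....
##$....
##.....

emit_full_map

########.
########.
##.@...#.
##.....#.
##$....#.
##.....##
 #.....##
 #..++.##
 ###..###
 ###..###


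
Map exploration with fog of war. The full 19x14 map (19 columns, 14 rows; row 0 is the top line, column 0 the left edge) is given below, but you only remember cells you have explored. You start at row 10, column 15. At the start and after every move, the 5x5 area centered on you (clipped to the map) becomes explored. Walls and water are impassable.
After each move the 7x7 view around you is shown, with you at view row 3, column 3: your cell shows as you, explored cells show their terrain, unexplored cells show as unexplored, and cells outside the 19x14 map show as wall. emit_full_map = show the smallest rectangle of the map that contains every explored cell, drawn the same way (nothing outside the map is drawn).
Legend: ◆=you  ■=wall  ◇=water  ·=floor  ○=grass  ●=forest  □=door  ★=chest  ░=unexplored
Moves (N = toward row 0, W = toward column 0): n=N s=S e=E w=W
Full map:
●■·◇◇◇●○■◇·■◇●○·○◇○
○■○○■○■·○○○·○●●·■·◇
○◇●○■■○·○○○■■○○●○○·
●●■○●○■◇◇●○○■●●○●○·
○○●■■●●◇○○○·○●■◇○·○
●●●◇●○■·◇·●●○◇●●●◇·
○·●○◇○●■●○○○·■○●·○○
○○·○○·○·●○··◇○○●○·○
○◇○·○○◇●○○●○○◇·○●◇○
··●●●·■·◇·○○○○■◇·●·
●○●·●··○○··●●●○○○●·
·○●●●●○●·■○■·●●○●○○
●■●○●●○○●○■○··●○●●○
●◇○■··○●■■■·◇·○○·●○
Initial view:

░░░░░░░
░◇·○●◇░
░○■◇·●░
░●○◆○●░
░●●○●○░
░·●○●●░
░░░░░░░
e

░░░░░░■
◇·○●◇○■
○■◇·●·■
●○○◆●·■
●●○●○○■
·●○●●○■
░░░░░░■

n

░░░░░░■
░○●○·○■
◇·○●◇○■
○■◇◆●·■
●○○○●·■
●●○●○○■
·●○●●○■

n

░░░░░░■
░○●·○○■
░○●○·○■
◇·○◆◇○■
○■◇·●·■
●○○○●·■
●●○●○○■

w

░░░░░░░
░■○●·○○
░○○●○·○
░◇·◆●◇○
░○■◇·●·
░●○○○●·
░●●○●○○

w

░░░░░░░
░·■○●·○
░◇○○●○·
░○◇◆○●◇
░○○■◇·●
░●●○○○●
░░●●○●○

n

░░░░░░░
░○◇●●●░
░·■○●·○
░◇○◆●○·
░○◇·○●◇
░○○■◇·●
░●●○○○●

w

░░░░░░░
░●○◇●●●
░○·■○●·
░·◇◆○●○
░○○◇·○●
░○○○■◇·
░░●●○○○

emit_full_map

●○◇●●●░░
○·■○●·○○
·◇◆○●○·○
○○◇·○●◇○
○○○■◇·●·
░●●○○○●·
░░●●○●○○
░░·●○●●○

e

░░░░░░░
●○◇●●●░
○·■○●·○
·◇○◆●○·
○○◇·○●◇
○○○■◇·●
░●●○○○●

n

░░░░░░░
░○●■◇○░
●○◇●●●░
○·■◆●·○
·◇○○●○·
○○◇·○●◇
○○○■◇·●

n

░░░░░░░
░■●●○●░
░○●■◇○░
●○◇◆●●░
○·■○●·○
·◇○○●○·
○○◇·○●◇

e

░░░░░░░
■●●○●○░
○●■◇○·░
○◇●◆●◇░
·■○●·○○
◇○○●○·○
○◇·○●◇○

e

░░░░░░■
●●○●○·■
●■◇○·○■
◇●●◆◇·■
■○●·○○■
○○●○·○■
◇·○●◇○■

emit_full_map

░■●●○●○·
░○●■◇○·○
●○◇●●◆◇·
○·■○●·○○
·◇○○●○·○
○○◇·○●◇○
○○○■◇·●·
░●●○○○●·
░░●●○●○○
░░·●○●●○

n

░░░░░░■
░○●○○·■
●●○●○·■
●■◇◆·○■
◇●●●◇·■
■○●·○○■
○○●○·○■

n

░░░░░░■
░●·■·◇■
░○●○○·■
●●○◆○·■
●■◇○·○■
◇●●●◇·■
■○●·○○■

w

░░░░░░░
░●●·■·◇
░○○●○○·
■●●◆●○·
○●■◇○·○
○◇●●●◇·
·■○●·○○

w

░░░░░░░
░○●●·■·
░■○○●○○
░■●◆○●○
░○●■◇○·
●○◇●●●◇
○·■○●·○

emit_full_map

░○●●·■·◇
░■○○●○○·
░■●◆○●○·
░○●■◇○·○
●○◇●●●◇·
○·■○●·○○
·◇○○●○·○
○○◇·○●◇○
○○○■◇·●·
░●●○○○●·
░░●●○●○○
░░·●○●●○


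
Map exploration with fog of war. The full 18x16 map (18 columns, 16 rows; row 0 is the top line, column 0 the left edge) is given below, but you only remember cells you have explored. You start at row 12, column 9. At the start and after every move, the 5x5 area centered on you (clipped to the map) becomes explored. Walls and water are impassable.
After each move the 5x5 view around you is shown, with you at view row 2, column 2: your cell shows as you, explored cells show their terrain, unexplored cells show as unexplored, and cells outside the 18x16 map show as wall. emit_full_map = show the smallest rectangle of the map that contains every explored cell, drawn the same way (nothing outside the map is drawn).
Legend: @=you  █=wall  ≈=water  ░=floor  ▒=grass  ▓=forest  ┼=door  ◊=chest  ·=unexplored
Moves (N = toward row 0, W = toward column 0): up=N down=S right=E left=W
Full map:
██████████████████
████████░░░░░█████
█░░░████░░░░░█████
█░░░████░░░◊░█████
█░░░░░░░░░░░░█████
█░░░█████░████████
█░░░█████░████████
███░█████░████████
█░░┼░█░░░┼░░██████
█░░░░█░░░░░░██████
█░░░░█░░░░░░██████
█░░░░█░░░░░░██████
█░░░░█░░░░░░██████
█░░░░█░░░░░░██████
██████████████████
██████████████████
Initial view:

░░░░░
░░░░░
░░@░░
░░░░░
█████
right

░░░░█
░░░░█
░░@░█
░░░░█
█████

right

░░░██
░░░██
░░@██
░░░██
█████

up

░░░██
░░░██
░░@██
░░░██
░░░██

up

┼░░██
░░░██
░░@██
░░░██
░░░██

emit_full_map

··┼░░██
··░░░██
░░░░@██
░░░░░██
░░░░░██
░░░░░██
███████

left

░┼░░█
░░░░█
░░@░█
░░░░█
░░░░█

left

░░┼░░
░░░░░
░░@░░
░░░░░
░░░░░

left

░░░┼░
░░░░░
░░@░░
░░░░░
░░░░░

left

█░░░┼
█░░░░
█░@░░
█░░░░
█░░░░

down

█░░░░
█░░░░
█░@░░
█░░░░
█░░░░

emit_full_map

█░░░┼░░██
█░░░░░░██
█░░░░░░██
█░@░░░░██
█░░░░░░██
█░░░░░░██
··███████

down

█░░░░
█░░░░
█░@░░
█░░░░
█████

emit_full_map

█░░░┼░░██
█░░░░░░██
█░░░░░░██
█░░░░░░██
█░@░░░░██
█░░░░░░██
█████████


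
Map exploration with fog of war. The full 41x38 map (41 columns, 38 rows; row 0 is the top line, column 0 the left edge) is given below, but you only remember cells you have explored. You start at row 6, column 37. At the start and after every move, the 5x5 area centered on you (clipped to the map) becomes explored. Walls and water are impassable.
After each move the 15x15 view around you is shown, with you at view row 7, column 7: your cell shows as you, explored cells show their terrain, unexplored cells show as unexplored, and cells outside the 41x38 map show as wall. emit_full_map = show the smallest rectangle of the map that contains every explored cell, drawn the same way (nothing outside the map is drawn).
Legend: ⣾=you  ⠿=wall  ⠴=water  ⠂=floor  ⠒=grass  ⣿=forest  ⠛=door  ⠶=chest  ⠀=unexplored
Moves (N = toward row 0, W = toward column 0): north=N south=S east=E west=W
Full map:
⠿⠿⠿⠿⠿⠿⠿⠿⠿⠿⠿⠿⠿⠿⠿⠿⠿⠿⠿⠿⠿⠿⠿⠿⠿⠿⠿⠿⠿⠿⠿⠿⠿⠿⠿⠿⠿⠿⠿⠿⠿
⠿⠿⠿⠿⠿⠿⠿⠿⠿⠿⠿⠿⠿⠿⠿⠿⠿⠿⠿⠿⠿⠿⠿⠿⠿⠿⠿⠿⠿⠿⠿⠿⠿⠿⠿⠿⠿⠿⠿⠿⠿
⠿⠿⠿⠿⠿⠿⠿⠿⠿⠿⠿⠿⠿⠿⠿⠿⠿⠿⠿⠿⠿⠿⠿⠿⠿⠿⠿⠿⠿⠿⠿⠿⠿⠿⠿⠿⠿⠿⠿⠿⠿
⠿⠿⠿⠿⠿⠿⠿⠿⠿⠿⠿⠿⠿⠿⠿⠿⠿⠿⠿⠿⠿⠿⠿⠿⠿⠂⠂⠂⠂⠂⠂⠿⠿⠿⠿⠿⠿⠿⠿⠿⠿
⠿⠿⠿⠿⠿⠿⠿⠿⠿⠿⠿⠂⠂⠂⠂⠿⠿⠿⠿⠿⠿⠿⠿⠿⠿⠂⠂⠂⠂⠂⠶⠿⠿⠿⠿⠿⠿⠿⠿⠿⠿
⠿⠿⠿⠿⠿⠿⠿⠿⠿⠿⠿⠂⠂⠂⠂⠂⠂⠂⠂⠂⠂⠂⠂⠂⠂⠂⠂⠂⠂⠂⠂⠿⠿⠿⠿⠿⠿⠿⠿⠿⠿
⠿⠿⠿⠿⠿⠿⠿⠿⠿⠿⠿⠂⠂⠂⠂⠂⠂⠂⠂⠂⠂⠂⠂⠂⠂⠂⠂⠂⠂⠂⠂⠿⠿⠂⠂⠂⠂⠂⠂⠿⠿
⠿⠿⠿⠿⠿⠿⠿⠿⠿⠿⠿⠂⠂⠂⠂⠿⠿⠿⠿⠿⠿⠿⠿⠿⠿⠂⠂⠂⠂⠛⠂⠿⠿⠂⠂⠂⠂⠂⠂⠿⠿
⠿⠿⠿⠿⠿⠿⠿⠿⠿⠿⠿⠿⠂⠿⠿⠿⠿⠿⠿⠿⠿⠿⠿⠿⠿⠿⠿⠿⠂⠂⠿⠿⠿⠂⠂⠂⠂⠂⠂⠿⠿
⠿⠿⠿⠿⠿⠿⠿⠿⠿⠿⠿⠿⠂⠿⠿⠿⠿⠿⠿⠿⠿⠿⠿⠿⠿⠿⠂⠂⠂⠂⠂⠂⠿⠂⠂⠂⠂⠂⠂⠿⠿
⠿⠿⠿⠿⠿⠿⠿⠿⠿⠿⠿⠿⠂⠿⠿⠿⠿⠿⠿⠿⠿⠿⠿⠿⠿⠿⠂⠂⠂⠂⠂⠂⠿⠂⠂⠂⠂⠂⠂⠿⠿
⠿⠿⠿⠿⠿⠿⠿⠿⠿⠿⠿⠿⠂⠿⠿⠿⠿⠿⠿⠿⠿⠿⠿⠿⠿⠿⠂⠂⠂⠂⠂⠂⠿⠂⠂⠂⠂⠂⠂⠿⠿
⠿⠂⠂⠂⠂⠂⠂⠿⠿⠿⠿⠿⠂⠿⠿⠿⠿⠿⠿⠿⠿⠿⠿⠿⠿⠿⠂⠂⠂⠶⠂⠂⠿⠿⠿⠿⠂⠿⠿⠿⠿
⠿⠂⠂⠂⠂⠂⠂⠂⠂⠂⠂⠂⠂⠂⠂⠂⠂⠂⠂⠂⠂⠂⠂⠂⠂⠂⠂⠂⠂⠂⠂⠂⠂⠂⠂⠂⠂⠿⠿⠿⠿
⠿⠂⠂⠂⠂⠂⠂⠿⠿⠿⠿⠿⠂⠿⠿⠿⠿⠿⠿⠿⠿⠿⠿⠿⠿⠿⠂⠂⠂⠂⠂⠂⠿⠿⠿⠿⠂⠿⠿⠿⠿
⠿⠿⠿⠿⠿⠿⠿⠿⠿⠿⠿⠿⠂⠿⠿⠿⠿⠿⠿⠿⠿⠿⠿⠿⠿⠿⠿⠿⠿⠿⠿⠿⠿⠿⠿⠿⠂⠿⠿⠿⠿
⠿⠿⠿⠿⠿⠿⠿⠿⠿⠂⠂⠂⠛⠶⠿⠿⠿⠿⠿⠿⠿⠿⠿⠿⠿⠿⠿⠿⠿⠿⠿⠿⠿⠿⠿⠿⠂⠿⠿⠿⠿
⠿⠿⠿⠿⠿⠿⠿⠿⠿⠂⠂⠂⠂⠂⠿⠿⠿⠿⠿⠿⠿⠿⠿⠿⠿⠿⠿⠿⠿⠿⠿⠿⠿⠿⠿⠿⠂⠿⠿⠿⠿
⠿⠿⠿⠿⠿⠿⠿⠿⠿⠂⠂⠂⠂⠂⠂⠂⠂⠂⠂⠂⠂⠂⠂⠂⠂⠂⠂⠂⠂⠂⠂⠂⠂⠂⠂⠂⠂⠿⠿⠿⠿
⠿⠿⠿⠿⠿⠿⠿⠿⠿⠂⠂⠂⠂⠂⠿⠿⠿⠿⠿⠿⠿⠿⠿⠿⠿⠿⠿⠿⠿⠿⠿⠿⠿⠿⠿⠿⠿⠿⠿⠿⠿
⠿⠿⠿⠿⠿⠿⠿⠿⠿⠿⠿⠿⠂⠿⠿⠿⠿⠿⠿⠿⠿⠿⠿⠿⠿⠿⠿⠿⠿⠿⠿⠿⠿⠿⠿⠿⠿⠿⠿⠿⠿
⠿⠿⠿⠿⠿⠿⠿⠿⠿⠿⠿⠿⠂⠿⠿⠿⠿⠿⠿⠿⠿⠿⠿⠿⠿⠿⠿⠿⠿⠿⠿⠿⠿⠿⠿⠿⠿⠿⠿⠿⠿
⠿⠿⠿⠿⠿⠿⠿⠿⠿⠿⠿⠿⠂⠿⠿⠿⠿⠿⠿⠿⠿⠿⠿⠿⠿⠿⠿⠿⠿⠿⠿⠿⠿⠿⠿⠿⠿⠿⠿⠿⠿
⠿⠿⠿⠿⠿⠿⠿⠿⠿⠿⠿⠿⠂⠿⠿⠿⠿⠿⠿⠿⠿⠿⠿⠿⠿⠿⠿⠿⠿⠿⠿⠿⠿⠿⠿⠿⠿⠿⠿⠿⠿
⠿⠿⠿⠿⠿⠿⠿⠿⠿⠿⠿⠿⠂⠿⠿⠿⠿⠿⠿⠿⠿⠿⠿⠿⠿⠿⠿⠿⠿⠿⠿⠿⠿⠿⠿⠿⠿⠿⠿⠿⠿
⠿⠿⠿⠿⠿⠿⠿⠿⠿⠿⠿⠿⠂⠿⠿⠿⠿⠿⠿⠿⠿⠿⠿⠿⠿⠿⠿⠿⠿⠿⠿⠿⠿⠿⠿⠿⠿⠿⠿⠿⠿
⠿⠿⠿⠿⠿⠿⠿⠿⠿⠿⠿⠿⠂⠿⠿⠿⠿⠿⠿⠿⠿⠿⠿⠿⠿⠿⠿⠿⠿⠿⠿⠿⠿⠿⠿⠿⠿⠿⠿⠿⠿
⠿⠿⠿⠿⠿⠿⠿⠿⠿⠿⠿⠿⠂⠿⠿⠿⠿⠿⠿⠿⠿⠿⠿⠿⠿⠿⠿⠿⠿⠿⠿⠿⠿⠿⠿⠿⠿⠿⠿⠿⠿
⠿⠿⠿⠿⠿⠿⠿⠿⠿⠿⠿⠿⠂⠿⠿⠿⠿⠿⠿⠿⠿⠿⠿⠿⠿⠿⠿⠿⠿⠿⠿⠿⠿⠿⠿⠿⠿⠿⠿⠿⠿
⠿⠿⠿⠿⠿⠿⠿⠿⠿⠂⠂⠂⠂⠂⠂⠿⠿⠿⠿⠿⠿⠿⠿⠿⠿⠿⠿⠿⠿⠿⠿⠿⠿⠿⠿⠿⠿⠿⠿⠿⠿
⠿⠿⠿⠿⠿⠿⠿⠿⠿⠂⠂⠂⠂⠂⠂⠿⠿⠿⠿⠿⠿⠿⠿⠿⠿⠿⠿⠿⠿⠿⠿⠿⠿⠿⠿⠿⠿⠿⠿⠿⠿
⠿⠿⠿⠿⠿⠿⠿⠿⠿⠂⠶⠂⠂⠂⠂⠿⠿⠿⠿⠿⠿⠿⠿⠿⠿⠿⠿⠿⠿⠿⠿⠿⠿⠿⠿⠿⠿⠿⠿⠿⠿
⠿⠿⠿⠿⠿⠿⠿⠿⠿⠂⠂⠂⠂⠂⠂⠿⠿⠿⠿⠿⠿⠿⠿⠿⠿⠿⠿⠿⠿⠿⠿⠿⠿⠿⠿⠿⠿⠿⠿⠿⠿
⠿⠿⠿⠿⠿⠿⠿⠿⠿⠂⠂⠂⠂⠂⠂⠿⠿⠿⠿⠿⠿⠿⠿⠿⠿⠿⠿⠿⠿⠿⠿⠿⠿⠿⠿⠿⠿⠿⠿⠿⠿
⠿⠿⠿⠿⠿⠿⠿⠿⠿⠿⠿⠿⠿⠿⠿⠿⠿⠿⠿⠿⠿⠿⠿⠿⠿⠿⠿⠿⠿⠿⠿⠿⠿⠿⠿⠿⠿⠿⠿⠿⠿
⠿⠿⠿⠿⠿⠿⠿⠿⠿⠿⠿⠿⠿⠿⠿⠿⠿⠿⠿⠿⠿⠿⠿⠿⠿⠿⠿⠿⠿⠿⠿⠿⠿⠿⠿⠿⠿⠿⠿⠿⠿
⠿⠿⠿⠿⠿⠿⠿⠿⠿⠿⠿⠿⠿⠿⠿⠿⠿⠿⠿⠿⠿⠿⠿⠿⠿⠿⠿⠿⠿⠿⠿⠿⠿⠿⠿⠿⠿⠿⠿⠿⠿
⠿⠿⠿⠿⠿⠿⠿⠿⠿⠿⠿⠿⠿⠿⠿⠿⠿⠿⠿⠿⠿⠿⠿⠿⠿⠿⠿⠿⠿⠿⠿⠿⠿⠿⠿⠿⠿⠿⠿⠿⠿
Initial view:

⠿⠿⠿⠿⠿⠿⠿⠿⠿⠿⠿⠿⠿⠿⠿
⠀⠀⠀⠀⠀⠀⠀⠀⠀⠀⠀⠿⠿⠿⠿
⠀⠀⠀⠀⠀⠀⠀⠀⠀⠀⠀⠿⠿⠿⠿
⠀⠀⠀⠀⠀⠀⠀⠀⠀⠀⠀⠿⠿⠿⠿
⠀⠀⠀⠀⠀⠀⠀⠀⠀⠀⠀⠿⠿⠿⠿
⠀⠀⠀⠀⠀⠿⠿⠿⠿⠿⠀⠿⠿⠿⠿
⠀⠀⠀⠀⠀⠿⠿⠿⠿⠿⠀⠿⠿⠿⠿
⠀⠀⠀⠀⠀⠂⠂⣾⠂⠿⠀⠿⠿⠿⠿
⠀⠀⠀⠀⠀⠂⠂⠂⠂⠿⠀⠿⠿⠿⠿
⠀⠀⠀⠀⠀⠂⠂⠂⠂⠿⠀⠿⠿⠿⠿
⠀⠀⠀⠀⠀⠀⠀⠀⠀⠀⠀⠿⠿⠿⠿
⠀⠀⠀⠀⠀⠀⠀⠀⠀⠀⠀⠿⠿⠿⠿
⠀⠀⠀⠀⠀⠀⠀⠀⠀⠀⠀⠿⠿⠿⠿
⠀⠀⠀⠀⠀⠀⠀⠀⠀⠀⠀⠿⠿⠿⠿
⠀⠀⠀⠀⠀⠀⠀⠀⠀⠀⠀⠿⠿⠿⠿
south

⠀⠀⠀⠀⠀⠀⠀⠀⠀⠀⠀⠿⠿⠿⠿
⠀⠀⠀⠀⠀⠀⠀⠀⠀⠀⠀⠿⠿⠿⠿
⠀⠀⠀⠀⠀⠀⠀⠀⠀⠀⠀⠿⠿⠿⠿
⠀⠀⠀⠀⠀⠀⠀⠀⠀⠀⠀⠿⠿⠿⠿
⠀⠀⠀⠀⠀⠿⠿⠿⠿⠿⠀⠿⠿⠿⠿
⠀⠀⠀⠀⠀⠿⠿⠿⠿⠿⠀⠿⠿⠿⠿
⠀⠀⠀⠀⠀⠂⠂⠂⠂⠿⠀⠿⠿⠿⠿
⠀⠀⠀⠀⠀⠂⠂⣾⠂⠿⠀⠿⠿⠿⠿
⠀⠀⠀⠀⠀⠂⠂⠂⠂⠿⠀⠿⠿⠿⠿
⠀⠀⠀⠀⠀⠂⠂⠂⠂⠿⠀⠿⠿⠿⠿
⠀⠀⠀⠀⠀⠀⠀⠀⠀⠀⠀⠿⠿⠿⠿
⠀⠀⠀⠀⠀⠀⠀⠀⠀⠀⠀⠿⠿⠿⠿
⠀⠀⠀⠀⠀⠀⠀⠀⠀⠀⠀⠿⠿⠿⠿
⠀⠀⠀⠀⠀⠀⠀⠀⠀⠀⠀⠿⠿⠿⠿
⠀⠀⠀⠀⠀⠀⠀⠀⠀⠀⠀⠿⠿⠿⠿

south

⠀⠀⠀⠀⠀⠀⠀⠀⠀⠀⠀⠿⠿⠿⠿
⠀⠀⠀⠀⠀⠀⠀⠀⠀⠀⠀⠿⠿⠿⠿
⠀⠀⠀⠀⠀⠀⠀⠀⠀⠀⠀⠿⠿⠿⠿
⠀⠀⠀⠀⠀⠿⠿⠿⠿⠿⠀⠿⠿⠿⠿
⠀⠀⠀⠀⠀⠿⠿⠿⠿⠿⠀⠿⠿⠿⠿
⠀⠀⠀⠀⠀⠂⠂⠂⠂⠿⠀⠿⠿⠿⠿
⠀⠀⠀⠀⠀⠂⠂⠂⠂⠿⠀⠿⠿⠿⠿
⠀⠀⠀⠀⠀⠂⠂⣾⠂⠿⠀⠿⠿⠿⠿
⠀⠀⠀⠀⠀⠂⠂⠂⠂⠿⠀⠿⠿⠿⠿
⠀⠀⠀⠀⠀⠂⠂⠂⠂⠿⠀⠿⠿⠿⠿
⠀⠀⠀⠀⠀⠀⠀⠀⠀⠀⠀⠿⠿⠿⠿
⠀⠀⠀⠀⠀⠀⠀⠀⠀⠀⠀⠿⠿⠿⠿
⠀⠀⠀⠀⠀⠀⠀⠀⠀⠀⠀⠿⠿⠿⠿
⠀⠀⠀⠀⠀⠀⠀⠀⠀⠀⠀⠿⠿⠿⠿
⠀⠀⠀⠀⠀⠀⠀⠀⠀⠀⠀⠿⠿⠿⠿

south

⠀⠀⠀⠀⠀⠀⠀⠀⠀⠀⠀⠿⠿⠿⠿
⠀⠀⠀⠀⠀⠀⠀⠀⠀⠀⠀⠿⠿⠿⠿
⠀⠀⠀⠀⠀⠿⠿⠿⠿⠿⠀⠿⠿⠿⠿
⠀⠀⠀⠀⠀⠿⠿⠿⠿⠿⠀⠿⠿⠿⠿
⠀⠀⠀⠀⠀⠂⠂⠂⠂⠿⠀⠿⠿⠿⠿
⠀⠀⠀⠀⠀⠂⠂⠂⠂⠿⠀⠿⠿⠿⠿
⠀⠀⠀⠀⠀⠂⠂⠂⠂⠿⠀⠿⠿⠿⠿
⠀⠀⠀⠀⠀⠂⠂⣾⠂⠿⠀⠿⠿⠿⠿
⠀⠀⠀⠀⠀⠂⠂⠂⠂⠿⠀⠿⠿⠿⠿
⠀⠀⠀⠀⠀⠂⠂⠂⠂⠿⠀⠿⠿⠿⠿
⠀⠀⠀⠀⠀⠀⠀⠀⠀⠀⠀⠿⠿⠿⠿
⠀⠀⠀⠀⠀⠀⠀⠀⠀⠀⠀⠿⠿⠿⠿
⠀⠀⠀⠀⠀⠀⠀⠀⠀⠀⠀⠿⠿⠿⠿
⠀⠀⠀⠀⠀⠀⠀⠀⠀⠀⠀⠿⠿⠿⠿
⠀⠀⠀⠀⠀⠀⠀⠀⠀⠀⠀⠿⠿⠿⠿

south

⠀⠀⠀⠀⠀⠀⠀⠀⠀⠀⠀⠿⠿⠿⠿
⠀⠀⠀⠀⠀⠿⠿⠿⠿⠿⠀⠿⠿⠿⠿
⠀⠀⠀⠀⠀⠿⠿⠿⠿⠿⠀⠿⠿⠿⠿
⠀⠀⠀⠀⠀⠂⠂⠂⠂⠿⠀⠿⠿⠿⠿
⠀⠀⠀⠀⠀⠂⠂⠂⠂⠿⠀⠿⠿⠿⠿
⠀⠀⠀⠀⠀⠂⠂⠂⠂⠿⠀⠿⠿⠿⠿
⠀⠀⠀⠀⠀⠂⠂⠂⠂⠿⠀⠿⠿⠿⠿
⠀⠀⠀⠀⠀⠂⠂⣾⠂⠿⠀⠿⠿⠿⠿
⠀⠀⠀⠀⠀⠂⠂⠂⠂⠿⠀⠿⠿⠿⠿
⠀⠀⠀⠀⠀⠿⠂⠿⠿⠿⠀⠿⠿⠿⠿
⠀⠀⠀⠀⠀⠀⠀⠀⠀⠀⠀⠿⠿⠿⠿
⠀⠀⠀⠀⠀⠀⠀⠀⠀⠀⠀⠿⠿⠿⠿
⠀⠀⠀⠀⠀⠀⠀⠀⠀⠀⠀⠿⠿⠿⠿
⠀⠀⠀⠀⠀⠀⠀⠀⠀⠀⠀⠿⠿⠿⠿
⠀⠀⠀⠀⠀⠀⠀⠀⠀⠀⠀⠿⠿⠿⠿

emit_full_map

⠿⠿⠿⠿⠿
⠿⠿⠿⠿⠿
⠂⠂⠂⠂⠿
⠂⠂⠂⠂⠿
⠂⠂⠂⠂⠿
⠂⠂⠂⠂⠿
⠂⠂⣾⠂⠿
⠂⠂⠂⠂⠿
⠿⠂⠿⠿⠿

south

⠀⠀⠀⠀⠀⠿⠿⠿⠿⠿⠀⠿⠿⠿⠿
⠀⠀⠀⠀⠀⠿⠿⠿⠿⠿⠀⠿⠿⠿⠿
⠀⠀⠀⠀⠀⠂⠂⠂⠂⠿⠀⠿⠿⠿⠿
⠀⠀⠀⠀⠀⠂⠂⠂⠂⠿⠀⠿⠿⠿⠿
⠀⠀⠀⠀⠀⠂⠂⠂⠂⠿⠀⠿⠿⠿⠿
⠀⠀⠀⠀⠀⠂⠂⠂⠂⠿⠀⠿⠿⠿⠿
⠀⠀⠀⠀⠀⠂⠂⠂⠂⠿⠀⠿⠿⠿⠿
⠀⠀⠀⠀⠀⠂⠂⣾⠂⠿⠀⠿⠿⠿⠿
⠀⠀⠀⠀⠀⠿⠂⠿⠿⠿⠀⠿⠿⠿⠿
⠀⠀⠀⠀⠀⠂⠂⠿⠿⠿⠀⠿⠿⠿⠿
⠀⠀⠀⠀⠀⠀⠀⠀⠀⠀⠀⠿⠿⠿⠿
⠀⠀⠀⠀⠀⠀⠀⠀⠀⠀⠀⠿⠿⠿⠿
⠀⠀⠀⠀⠀⠀⠀⠀⠀⠀⠀⠿⠿⠿⠿
⠀⠀⠀⠀⠀⠀⠀⠀⠀⠀⠀⠿⠿⠿⠿
⠀⠀⠀⠀⠀⠀⠀⠀⠀⠀⠀⠿⠿⠿⠿

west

⠀⠀⠀⠀⠀⠀⠿⠿⠿⠿⠿⠀⠿⠿⠿
⠀⠀⠀⠀⠀⠀⠿⠿⠿⠿⠿⠀⠿⠿⠿
⠀⠀⠀⠀⠀⠀⠂⠂⠂⠂⠿⠀⠿⠿⠿
⠀⠀⠀⠀⠀⠀⠂⠂⠂⠂⠿⠀⠿⠿⠿
⠀⠀⠀⠀⠀⠀⠂⠂⠂⠂⠿⠀⠿⠿⠿
⠀⠀⠀⠀⠀⠂⠂⠂⠂⠂⠿⠀⠿⠿⠿
⠀⠀⠀⠀⠀⠂⠂⠂⠂⠂⠿⠀⠿⠿⠿
⠀⠀⠀⠀⠀⠂⠂⣾⠂⠂⠿⠀⠿⠿⠿
⠀⠀⠀⠀⠀⠿⠿⠂⠿⠿⠿⠀⠿⠿⠿
⠀⠀⠀⠀⠀⠂⠂⠂⠿⠿⠿⠀⠿⠿⠿
⠀⠀⠀⠀⠀⠀⠀⠀⠀⠀⠀⠀⠿⠿⠿
⠀⠀⠀⠀⠀⠀⠀⠀⠀⠀⠀⠀⠿⠿⠿
⠀⠀⠀⠀⠀⠀⠀⠀⠀⠀⠀⠀⠿⠿⠿
⠀⠀⠀⠀⠀⠀⠀⠀⠀⠀⠀⠀⠿⠿⠿
⠀⠀⠀⠀⠀⠀⠀⠀⠀⠀⠀⠀⠿⠿⠿

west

⠀⠀⠀⠀⠀⠀⠀⠿⠿⠿⠿⠿⠀⠿⠿
⠀⠀⠀⠀⠀⠀⠀⠿⠿⠿⠿⠿⠀⠿⠿
⠀⠀⠀⠀⠀⠀⠀⠂⠂⠂⠂⠿⠀⠿⠿
⠀⠀⠀⠀⠀⠀⠀⠂⠂⠂⠂⠿⠀⠿⠿
⠀⠀⠀⠀⠀⠀⠀⠂⠂⠂⠂⠿⠀⠿⠿
⠀⠀⠀⠀⠀⠂⠂⠂⠂⠂⠂⠿⠀⠿⠿
⠀⠀⠀⠀⠀⠂⠂⠂⠂⠂⠂⠿⠀⠿⠿
⠀⠀⠀⠀⠀⠂⠂⣾⠂⠂⠂⠿⠀⠿⠿
⠀⠀⠀⠀⠀⠿⠿⠿⠂⠿⠿⠿⠀⠿⠿
⠀⠀⠀⠀⠀⠂⠂⠂⠂⠿⠿⠿⠀⠿⠿
⠀⠀⠀⠀⠀⠀⠀⠀⠀⠀⠀⠀⠀⠿⠿
⠀⠀⠀⠀⠀⠀⠀⠀⠀⠀⠀⠀⠀⠿⠿
⠀⠀⠀⠀⠀⠀⠀⠀⠀⠀⠀⠀⠀⠿⠿
⠀⠀⠀⠀⠀⠀⠀⠀⠀⠀⠀⠀⠀⠿⠿
⠀⠀⠀⠀⠀⠀⠀⠀⠀⠀⠀⠀⠀⠿⠿

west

⠀⠀⠀⠀⠀⠀⠀⠀⠿⠿⠿⠿⠿⠀⠿
⠀⠀⠀⠀⠀⠀⠀⠀⠿⠿⠿⠿⠿⠀⠿
⠀⠀⠀⠀⠀⠀⠀⠀⠂⠂⠂⠂⠿⠀⠿
⠀⠀⠀⠀⠀⠀⠀⠀⠂⠂⠂⠂⠿⠀⠿
⠀⠀⠀⠀⠀⠀⠀⠀⠂⠂⠂⠂⠿⠀⠿
⠀⠀⠀⠀⠀⠿⠂⠂⠂⠂⠂⠂⠿⠀⠿
⠀⠀⠀⠀⠀⠿⠂⠂⠂⠂⠂⠂⠿⠀⠿
⠀⠀⠀⠀⠀⠿⠂⣾⠂⠂⠂⠂⠿⠀⠿
⠀⠀⠀⠀⠀⠿⠿⠿⠿⠂⠿⠿⠿⠀⠿
⠀⠀⠀⠀⠀⠂⠂⠂⠂⠂⠿⠿⠿⠀⠿
⠀⠀⠀⠀⠀⠀⠀⠀⠀⠀⠀⠀⠀⠀⠿
⠀⠀⠀⠀⠀⠀⠀⠀⠀⠀⠀⠀⠀⠀⠿
⠀⠀⠀⠀⠀⠀⠀⠀⠀⠀⠀⠀⠀⠀⠿
⠀⠀⠀⠀⠀⠀⠀⠀⠀⠀⠀⠀⠀⠀⠿
⠀⠀⠀⠀⠀⠀⠀⠀⠀⠀⠀⠀⠀⠀⠿

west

⠀⠀⠀⠀⠀⠀⠀⠀⠀⠿⠿⠿⠿⠿⠀
⠀⠀⠀⠀⠀⠀⠀⠀⠀⠿⠿⠿⠿⠿⠀
⠀⠀⠀⠀⠀⠀⠀⠀⠀⠂⠂⠂⠂⠿⠀
⠀⠀⠀⠀⠀⠀⠀⠀⠀⠂⠂⠂⠂⠿⠀
⠀⠀⠀⠀⠀⠀⠀⠀⠀⠂⠂⠂⠂⠿⠀
⠀⠀⠀⠀⠀⠂⠿⠂⠂⠂⠂⠂⠂⠿⠀
⠀⠀⠀⠀⠀⠂⠿⠂⠂⠂⠂⠂⠂⠿⠀
⠀⠀⠀⠀⠀⠂⠿⣾⠂⠂⠂⠂⠂⠿⠀
⠀⠀⠀⠀⠀⠂⠿⠿⠿⠿⠂⠿⠿⠿⠀
⠀⠀⠀⠀⠀⠂⠂⠂⠂⠂⠂⠿⠿⠿⠀
⠀⠀⠀⠀⠀⠀⠀⠀⠀⠀⠀⠀⠀⠀⠀
⠀⠀⠀⠀⠀⠀⠀⠀⠀⠀⠀⠀⠀⠀⠀
⠀⠀⠀⠀⠀⠀⠀⠀⠀⠀⠀⠀⠀⠀⠀
⠀⠀⠀⠀⠀⠀⠀⠀⠀⠀⠀⠀⠀⠀⠀
⠀⠀⠀⠀⠀⠀⠀⠀⠀⠀⠀⠀⠀⠀⠀

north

⠀⠀⠀⠀⠀⠀⠀⠀⠀⠀⠀⠀⠀⠀⠀
⠀⠀⠀⠀⠀⠀⠀⠀⠀⠿⠿⠿⠿⠿⠀
⠀⠀⠀⠀⠀⠀⠀⠀⠀⠿⠿⠿⠿⠿⠀
⠀⠀⠀⠀⠀⠀⠀⠀⠀⠂⠂⠂⠂⠿⠀
⠀⠀⠀⠀⠀⠀⠀⠀⠀⠂⠂⠂⠂⠿⠀
⠀⠀⠀⠀⠀⠿⠿⠂⠂⠂⠂⠂⠂⠿⠀
⠀⠀⠀⠀⠀⠂⠿⠂⠂⠂⠂⠂⠂⠿⠀
⠀⠀⠀⠀⠀⠂⠿⣾⠂⠂⠂⠂⠂⠿⠀
⠀⠀⠀⠀⠀⠂⠿⠂⠂⠂⠂⠂⠂⠿⠀
⠀⠀⠀⠀⠀⠂⠿⠿⠿⠿⠂⠿⠿⠿⠀
⠀⠀⠀⠀⠀⠂⠂⠂⠂⠂⠂⠿⠿⠿⠀
⠀⠀⠀⠀⠀⠀⠀⠀⠀⠀⠀⠀⠀⠀⠀
⠀⠀⠀⠀⠀⠀⠀⠀⠀⠀⠀⠀⠀⠀⠀
⠀⠀⠀⠀⠀⠀⠀⠀⠀⠀⠀⠀⠀⠀⠀
⠀⠀⠀⠀⠀⠀⠀⠀⠀⠀⠀⠀⠀⠀⠀

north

⠀⠀⠀⠀⠀⠀⠀⠀⠀⠀⠀⠀⠀⠀⠀
⠀⠀⠀⠀⠀⠀⠀⠀⠀⠀⠀⠀⠀⠀⠀
⠀⠀⠀⠀⠀⠀⠀⠀⠀⠿⠿⠿⠿⠿⠀
⠀⠀⠀⠀⠀⠀⠀⠀⠀⠿⠿⠿⠿⠿⠀
⠀⠀⠀⠀⠀⠀⠀⠀⠀⠂⠂⠂⠂⠿⠀
⠀⠀⠀⠀⠀⠿⠿⠂⠂⠂⠂⠂⠂⠿⠀
⠀⠀⠀⠀⠀⠿⠿⠂⠂⠂⠂⠂⠂⠿⠀
⠀⠀⠀⠀⠀⠂⠿⣾⠂⠂⠂⠂⠂⠿⠀
⠀⠀⠀⠀⠀⠂⠿⠂⠂⠂⠂⠂⠂⠿⠀
⠀⠀⠀⠀⠀⠂⠿⠂⠂⠂⠂⠂⠂⠿⠀
⠀⠀⠀⠀⠀⠂⠿⠿⠿⠿⠂⠿⠿⠿⠀
⠀⠀⠀⠀⠀⠂⠂⠂⠂⠂⠂⠿⠿⠿⠀
⠀⠀⠀⠀⠀⠀⠀⠀⠀⠀⠀⠀⠀⠀⠀
⠀⠀⠀⠀⠀⠀⠀⠀⠀⠀⠀⠀⠀⠀⠀
⠀⠀⠀⠀⠀⠀⠀⠀⠀⠀⠀⠀⠀⠀⠀

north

⠀⠀⠀⠀⠀⠀⠀⠀⠀⠀⠀⠀⠀⠀⠀
⠀⠀⠀⠀⠀⠀⠀⠀⠀⠀⠀⠀⠀⠀⠀
⠀⠀⠀⠀⠀⠀⠀⠀⠀⠀⠀⠀⠀⠀⠀
⠀⠀⠀⠀⠀⠀⠀⠀⠀⠿⠿⠿⠿⠿⠀
⠀⠀⠀⠀⠀⠀⠀⠀⠀⠿⠿⠿⠿⠿⠀
⠀⠀⠀⠀⠀⠿⠿⠂⠂⠂⠂⠂⠂⠿⠀
⠀⠀⠀⠀⠀⠿⠿⠂⠂⠂⠂⠂⠂⠿⠀
⠀⠀⠀⠀⠀⠿⠿⣾⠂⠂⠂⠂⠂⠿⠀
⠀⠀⠀⠀⠀⠂⠿⠂⠂⠂⠂⠂⠂⠿⠀
⠀⠀⠀⠀⠀⠂⠿⠂⠂⠂⠂⠂⠂⠿⠀
⠀⠀⠀⠀⠀⠂⠿⠂⠂⠂⠂⠂⠂⠿⠀
⠀⠀⠀⠀⠀⠂⠿⠿⠿⠿⠂⠿⠿⠿⠀
⠀⠀⠀⠀⠀⠂⠂⠂⠂⠂⠂⠿⠿⠿⠀
⠀⠀⠀⠀⠀⠀⠀⠀⠀⠀⠀⠀⠀⠀⠀
⠀⠀⠀⠀⠀⠀⠀⠀⠀⠀⠀⠀⠀⠀⠀

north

⠀⠀⠀⠀⠀⠀⠀⠀⠀⠀⠀⠀⠀⠀⠀
⠀⠀⠀⠀⠀⠀⠀⠀⠀⠀⠀⠀⠀⠀⠀
⠀⠀⠀⠀⠀⠀⠀⠀⠀⠀⠀⠀⠀⠀⠀
⠀⠀⠀⠀⠀⠀⠀⠀⠀⠀⠀⠀⠀⠀⠀
⠀⠀⠀⠀⠀⠀⠀⠀⠀⠿⠿⠿⠿⠿⠀
⠀⠀⠀⠀⠀⠿⠿⠿⠿⠿⠿⠿⠿⠿⠀
⠀⠀⠀⠀⠀⠿⠿⠂⠂⠂⠂⠂⠂⠿⠀
⠀⠀⠀⠀⠀⠿⠿⣾⠂⠂⠂⠂⠂⠿⠀
⠀⠀⠀⠀⠀⠿⠿⠂⠂⠂⠂⠂⠂⠿⠀
⠀⠀⠀⠀⠀⠂⠿⠂⠂⠂⠂⠂⠂⠿⠀
⠀⠀⠀⠀⠀⠂⠿⠂⠂⠂⠂⠂⠂⠿⠀
⠀⠀⠀⠀⠀⠂⠿⠂⠂⠂⠂⠂⠂⠿⠀
⠀⠀⠀⠀⠀⠂⠿⠿⠿⠿⠂⠿⠿⠿⠀
⠀⠀⠀⠀⠀⠂⠂⠂⠂⠂⠂⠿⠿⠿⠀
⠀⠀⠀⠀⠀⠀⠀⠀⠀⠀⠀⠀⠀⠀⠀

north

⠿⠿⠿⠿⠿⠿⠿⠿⠿⠿⠿⠿⠿⠿⠿
⠀⠀⠀⠀⠀⠀⠀⠀⠀⠀⠀⠀⠀⠀⠀
⠀⠀⠀⠀⠀⠀⠀⠀⠀⠀⠀⠀⠀⠀⠀
⠀⠀⠀⠀⠀⠀⠀⠀⠀⠀⠀⠀⠀⠀⠀
⠀⠀⠀⠀⠀⠀⠀⠀⠀⠀⠀⠀⠀⠀⠀
⠀⠀⠀⠀⠀⠿⠿⠿⠿⠿⠿⠿⠿⠿⠀
⠀⠀⠀⠀⠀⠿⠿⠿⠿⠿⠿⠿⠿⠿⠀
⠀⠀⠀⠀⠀⠿⠿⣾⠂⠂⠂⠂⠂⠿⠀
⠀⠀⠀⠀⠀⠿⠿⠂⠂⠂⠂⠂⠂⠿⠀
⠀⠀⠀⠀⠀⠿⠿⠂⠂⠂⠂⠂⠂⠿⠀
⠀⠀⠀⠀⠀⠂⠿⠂⠂⠂⠂⠂⠂⠿⠀
⠀⠀⠀⠀⠀⠂⠿⠂⠂⠂⠂⠂⠂⠿⠀
⠀⠀⠀⠀⠀⠂⠿⠂⠂⠂⠂⠂⠂⠿⠀
⠀⠀⠀⠀⠀⠂⠿⠿⠿⠿⠂⠿⠿⠿⠀
⠀⠀⠀⠀⠀⠂⠂⠂⠂⠂⠂⠿⠿⠿⠀

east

⠿⠿⠿⠿⠿⠿⠿⠿⠿⠿⠿⠿⠿⠿⠿
⠀⠀⠀⠀⠀⠀⠀⠀⠀⠀⠀⠀⠀⠀⠿
⠀⠀⠀⠀⠀⠀⠀⠀⠀⠀⠀⠀⠀⠀⠿
⠀⠀⠀⠀⠀⠀⠀⠀⠀⠀⠀⠀⠀⠀⠿
⠀⠀⠀⠀⠀⠀⠀⠀⠀⠀⠀⠀⠀⠀⠿
⠀⠀⠀⠀⠿⠿⠿⠿⠿⠿⠿⠿⠿⠀⠿
⠀⠀⠀⠀⠿⠿⠿⠿⠿⠿⠿⠿⠿⠀⠿
⠀⠀⠀⠀⠿⠿⠂⣾⠂⠂⠂⠂⠿⠀⠿
⠀⠀⠀⠀⠿⠿⠂⠂⠂⠂⠂⠂⠿⠀⠿
⠀⠀⠀⠀⠿⠿⠂⠂⠂⠂⠂⠂⠿⠀⠿
⠀⠀⠀⠀⠂⠿⠂⠂⠂⠂⠂⠂⠿⠀⠿
⠀⠀⠀⠀⠂⠿⠂⠂⠂⠂⠂⠂⠿⠀⠿
⠀⠀⠀⠀⠂⠿⠂⠂⠂⠂⠂⠂⠿⠀⠿
⠀⠀⠀⠀⠂⠿⠿⠿⠿⠂⠿⠿⠿⠀⠿
⠀⠀⠀⠀⠂⠂⠂⠂⠂⠂⠿⠿⠿⠀⠿

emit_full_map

⠿⠿⠿⠿⠿⠿⠿⠿⠿
⠿⠿⠿⠿⠿⠿⠿⠿⠿
⠿⠿⠂⣾⠂⠂⠂⠂⠿
⠿⠿⠂⠂⠂⠂⠂⠂⠿
⠿⠿⠂⠂⠂⠂⠂⠂⠿
⠂⠿⠂⠂⠂⠂⠂⠂⠿
⠂⠿⠂⠂⠂⠂⠂⠂⠿
⠂⠿⠂⠂⠂⠂⠂⠂⠿
⠂⠿⠿⠿⠿⠂⠿⠿⠿
⠂⠂⠂⠂⠂⠂⠿⠿⠿


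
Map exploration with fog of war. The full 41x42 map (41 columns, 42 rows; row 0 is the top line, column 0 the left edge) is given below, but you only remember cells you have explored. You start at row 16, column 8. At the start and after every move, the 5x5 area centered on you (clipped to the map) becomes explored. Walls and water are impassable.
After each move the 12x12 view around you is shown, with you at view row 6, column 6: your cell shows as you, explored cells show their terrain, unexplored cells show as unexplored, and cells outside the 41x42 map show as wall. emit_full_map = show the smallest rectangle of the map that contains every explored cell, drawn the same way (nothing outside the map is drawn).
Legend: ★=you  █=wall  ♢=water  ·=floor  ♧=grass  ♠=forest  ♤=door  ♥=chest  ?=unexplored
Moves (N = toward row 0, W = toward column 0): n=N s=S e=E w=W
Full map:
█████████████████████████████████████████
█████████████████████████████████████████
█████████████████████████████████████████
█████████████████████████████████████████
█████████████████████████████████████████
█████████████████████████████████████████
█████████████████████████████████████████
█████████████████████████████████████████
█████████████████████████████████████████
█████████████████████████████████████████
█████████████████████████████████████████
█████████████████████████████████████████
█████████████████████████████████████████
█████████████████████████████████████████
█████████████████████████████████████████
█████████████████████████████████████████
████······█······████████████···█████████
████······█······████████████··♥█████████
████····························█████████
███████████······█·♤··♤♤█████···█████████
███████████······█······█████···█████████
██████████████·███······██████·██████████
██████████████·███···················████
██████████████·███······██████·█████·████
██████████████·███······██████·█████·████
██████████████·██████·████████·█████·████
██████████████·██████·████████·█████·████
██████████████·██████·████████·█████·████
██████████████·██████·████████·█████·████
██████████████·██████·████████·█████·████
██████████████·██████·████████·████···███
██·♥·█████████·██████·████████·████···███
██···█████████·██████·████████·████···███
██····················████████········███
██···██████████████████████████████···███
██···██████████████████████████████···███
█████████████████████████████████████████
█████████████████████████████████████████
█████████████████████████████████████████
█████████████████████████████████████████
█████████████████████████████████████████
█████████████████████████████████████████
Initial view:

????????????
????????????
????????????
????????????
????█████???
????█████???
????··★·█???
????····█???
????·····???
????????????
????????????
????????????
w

????????????
????????????
????????????
????????????
????██████??
????██████??
????··★··█??
????·····█??
????······??
????????????
????????????
????????????

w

????????????
????????????
????????????
????????????
????███████?
????███████?
????··★···█?
????······█?
????·······?
????????????
????????????
????????????

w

█???????????
█???????????
█???????????
█???????????
█???████████
█???████████
█???█·★····█
█???█······█
█???█·······
█???????????
█???????????
█???????????

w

██??????????
██??????????
██??????????
██??????????
██??████████
██??████████
██??██★·····
██??██······
██??██······
██??????????
██??????????
██??????????

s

██??????????
██??????????
██??????????
██??████████
██??████████
██??██······
██??██★·····
██??██······
██??█████???
██??????????
██??????????
██??????????

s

██??????????
██??????????
██??████████
██??████████
██??██······
██??██······
██??██★·····
██??█████???
██??█████???
██??????????
██??????????
██??????????

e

█???????????
█???????????
█??█████████
█??█████████
█??██······█
█??██······█
█??██·★·····
█??██████???
█??██████???
█???????????
█???????????
█???????????

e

????????????
????????????
??█████████?
??█████████?
??██······█?
??██······█?
??██··★····?
??███████???
??███████???
????????????
????????????
????????????

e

????????????
????????????
?█████████??
?█████████??
?██······█??
?██······█??
?██···★···??
?████████???
?████████???
????????????
????????????
????????????

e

????????????
????????????
█████████???
█████████???
██······█???
██······█???
██····★··???
█████████???
█████████???
????????????
????????????
????????????

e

????????????
????????????
████████????
████████????
█······█·???
█······█·???
█·····★··???
████████·???
████████·???
????????????
????????????
????????????

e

????????????
????????????
███████?????
███████?????
······█··???
······█··???
······★··???
███████··???
███████··???
????????????
????????????
????????????

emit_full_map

█████████??
█████████??
██······█··
██······█··
██······★··
█████████··
█████████··

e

????????????
????????????
██████??????
██████??????
·····█···???
·····█···???
······★··???
██████···???
██████···???
????????????
????????????
????????????

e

????????????
????????????
█████???????
█████???????
····█····???
····█····???
······★··???
█████····???
█████····???
????????????
????????????
????????????

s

????????????
█████???????
█████???????
····█····???
····█····???
·········???
█████·★··???
█████····???
????████·???
????????????
????????????
????????????

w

????????????
██████??????
██████??????
·····█····??
·····█····??
··········??
██████★···??
██████····??
????█████·??
????????????
????????????
????????????

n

????????????
????????????
██████??????
██████??????
·····█····??
·····█····??
······★···??
██████····??
██████····??
????█████·??
????????????
????????????

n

????????????
????????????
????????????
██████??????
█████████???
·····█····??
·····█★···??
··········??
██████····??
██████····??
????█████·??
????????????

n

????????????
????????????
????????????
????????????
█████████???
█████████???
·····█★···??
·····█····??
··········??
██████····??
██████····??
????█████·??

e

????????????
????????????
????????????
????????????
█████████???
█████████???
····█·★··???
····█····???
·········???
█████····???
█████····???
???█████·???

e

????????????
????????????
????????????
????????????
█████████???
█████████???
···█··★··???
···█·····???
·········???
████····????
████····????
??█████·????

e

????????????
????????????
????????????
????????????
█████████???
█████████???
··█···★··???
··█······???
·········???
███····?????
███····?????
?█████·?????

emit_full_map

███████████████
███████████████
██······█···★··
██······█······
██·············
█████████····??
█████████····??
???????█████·??
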